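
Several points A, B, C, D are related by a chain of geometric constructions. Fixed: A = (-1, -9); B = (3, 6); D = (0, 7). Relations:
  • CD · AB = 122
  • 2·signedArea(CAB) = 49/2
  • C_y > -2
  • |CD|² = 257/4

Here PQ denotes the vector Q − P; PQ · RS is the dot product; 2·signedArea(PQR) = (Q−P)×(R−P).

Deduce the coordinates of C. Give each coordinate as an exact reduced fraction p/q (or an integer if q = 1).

1. C_x = -1/2  [2·signedArea(CAB) = 49/2 ∩ CD · AB = 122]
2. C_y = -1  [2·signedArea(CAB) = 49/2 ∩ CD · AB = 122]
   → C = (-1/2, -1)

C = (-1/2, -1)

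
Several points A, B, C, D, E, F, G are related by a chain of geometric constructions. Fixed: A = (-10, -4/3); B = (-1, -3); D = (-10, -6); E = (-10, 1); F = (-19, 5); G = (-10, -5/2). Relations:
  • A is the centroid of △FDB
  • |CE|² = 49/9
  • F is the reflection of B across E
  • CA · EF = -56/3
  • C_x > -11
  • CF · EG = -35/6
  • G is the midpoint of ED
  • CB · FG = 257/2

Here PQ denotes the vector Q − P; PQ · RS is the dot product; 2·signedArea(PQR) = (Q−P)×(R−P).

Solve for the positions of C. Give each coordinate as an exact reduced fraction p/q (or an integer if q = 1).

C = (-10, 10/3)

1. C_x = -10  [CA · EF = -56/3 ∩ CB · FG = 257/2]
2. C_y = 10/3  [CA · EF = -56/3 ∩ CB · FG = 257/2]
   → C = (-10, 10/3)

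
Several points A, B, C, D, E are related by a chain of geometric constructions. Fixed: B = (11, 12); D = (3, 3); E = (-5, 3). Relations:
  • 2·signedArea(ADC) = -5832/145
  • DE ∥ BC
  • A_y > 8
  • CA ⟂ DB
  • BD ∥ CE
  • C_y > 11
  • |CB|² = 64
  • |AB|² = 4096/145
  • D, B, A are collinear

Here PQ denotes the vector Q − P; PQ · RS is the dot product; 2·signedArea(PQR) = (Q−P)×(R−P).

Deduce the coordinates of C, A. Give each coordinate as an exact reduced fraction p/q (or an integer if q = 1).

1. C_x = 3  [BD ∥ CE ∩ DE ∥ BC]
2. C_y = 12  [BD ∥ CE ∩ DE ∥ BC]
   → C = (3, 12)
3. A_x = 1083/145  [D, B, A are collinear ∩ CA ⟂ DB]
4. A_y = 1164/145  [D, B, A are collinear ∩ CA ⟂ DB]
   → A = (1083/145, 1164/145)

A = (1083/145, 1164/145)
C = (3, 12)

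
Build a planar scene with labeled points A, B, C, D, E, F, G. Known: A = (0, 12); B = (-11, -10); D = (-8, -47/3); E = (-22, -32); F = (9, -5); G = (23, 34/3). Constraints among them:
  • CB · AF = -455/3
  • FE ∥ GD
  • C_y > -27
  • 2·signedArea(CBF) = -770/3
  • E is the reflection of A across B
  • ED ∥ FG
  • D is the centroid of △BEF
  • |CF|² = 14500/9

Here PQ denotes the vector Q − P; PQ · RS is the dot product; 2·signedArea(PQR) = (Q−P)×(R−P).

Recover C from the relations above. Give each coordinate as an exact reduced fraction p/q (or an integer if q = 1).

C = (-25, -79/3)

1. C_x = -25  [2·signedArea(CBF) = -770/3 ∩ CB · AF = -455/3]
2. C_y = -79/3  [2·signedArea(CBF) = -770/3 ∩ CB · AF = -455/3]
   → C = (-25, -79/3)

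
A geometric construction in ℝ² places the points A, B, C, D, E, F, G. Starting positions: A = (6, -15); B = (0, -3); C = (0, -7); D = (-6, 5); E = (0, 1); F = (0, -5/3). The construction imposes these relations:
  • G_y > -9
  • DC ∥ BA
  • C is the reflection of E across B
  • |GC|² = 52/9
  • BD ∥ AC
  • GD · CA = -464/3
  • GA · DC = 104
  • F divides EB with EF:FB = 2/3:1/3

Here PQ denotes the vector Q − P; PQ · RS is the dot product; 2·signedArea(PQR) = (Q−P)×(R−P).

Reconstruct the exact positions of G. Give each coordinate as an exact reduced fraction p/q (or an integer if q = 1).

1. G_x = 2  [GD · CA = -464/3 ∩ GA · DC = 104]
2. G_y = -25/3  [GD · CA = -464/3 ∩ GA · DC = 104]
   → G = (2, -25/3)

G = (2, -25/3)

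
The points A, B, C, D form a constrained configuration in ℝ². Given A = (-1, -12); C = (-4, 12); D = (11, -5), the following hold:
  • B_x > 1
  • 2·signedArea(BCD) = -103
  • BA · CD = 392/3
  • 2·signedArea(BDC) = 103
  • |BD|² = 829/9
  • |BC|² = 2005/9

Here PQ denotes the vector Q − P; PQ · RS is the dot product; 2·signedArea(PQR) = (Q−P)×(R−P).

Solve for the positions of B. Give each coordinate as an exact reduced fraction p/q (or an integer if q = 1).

B = (2, -5/3)

1. B_x = 2  [2·signedArea(BDC) = 103 ∩ BA · CD = 392/3]
2. B_y = -5/3  [2·signedArea(BDC) = 103 ∩ BA · CD = 392/3]
   → B = (2, -5/3)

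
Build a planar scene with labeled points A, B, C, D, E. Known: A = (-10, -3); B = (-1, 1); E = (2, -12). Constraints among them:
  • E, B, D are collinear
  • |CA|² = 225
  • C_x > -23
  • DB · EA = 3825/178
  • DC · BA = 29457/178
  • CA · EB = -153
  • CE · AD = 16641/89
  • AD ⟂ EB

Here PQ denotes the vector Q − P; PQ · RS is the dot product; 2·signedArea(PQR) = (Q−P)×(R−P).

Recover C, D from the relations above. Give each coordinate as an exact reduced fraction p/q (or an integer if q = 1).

C = (-22, 6)
D = (-103/178, -147/178)

1. D_x = -103/178  [E, B, D are collinear ∩ AD ⟂ EB]
2. D_y = -147/178  [E, B, D are collinear ∩ AD ⟂ EB]
   → D = (-103/178, -147/178)
3. C_x = -22  [CA · EB = -153 ∩ DC · BA = 29457/178]
4. C_y = 6  [CA · EB = -153 ∩ DC · BA = 29457/178]
   → C = (-22, 6)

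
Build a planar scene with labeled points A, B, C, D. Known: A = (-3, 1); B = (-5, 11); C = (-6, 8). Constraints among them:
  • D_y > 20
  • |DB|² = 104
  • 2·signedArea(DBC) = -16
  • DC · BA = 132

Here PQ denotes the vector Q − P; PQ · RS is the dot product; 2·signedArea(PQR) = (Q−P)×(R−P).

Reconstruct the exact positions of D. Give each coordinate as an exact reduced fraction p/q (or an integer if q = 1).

D = (-7, 21)

1. D_x = -7  [DC · BA = 132 ∩ 2·signedArea(DBC) = -16]
2. D_y = 21  [DC · BA = 132 ∩ 2·signedArea(DBC) = -16]
   → D = (-7, 21)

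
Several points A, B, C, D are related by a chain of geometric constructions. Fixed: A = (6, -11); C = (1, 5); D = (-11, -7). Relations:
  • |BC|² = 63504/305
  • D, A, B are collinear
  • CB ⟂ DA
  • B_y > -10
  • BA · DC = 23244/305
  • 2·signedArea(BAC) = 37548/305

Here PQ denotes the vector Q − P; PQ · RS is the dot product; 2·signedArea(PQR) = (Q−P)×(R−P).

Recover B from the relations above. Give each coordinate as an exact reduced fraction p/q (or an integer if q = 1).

B = (-703/305, -2759/305)

1. B_x = -703/305  [D, A, B are collinear ∩ CB ⟂ DA]
2. B_y = -2759/305  [D, A, B are collinear ∩ CB ⟂ DA]
   → B = (-703/305, -2759/305)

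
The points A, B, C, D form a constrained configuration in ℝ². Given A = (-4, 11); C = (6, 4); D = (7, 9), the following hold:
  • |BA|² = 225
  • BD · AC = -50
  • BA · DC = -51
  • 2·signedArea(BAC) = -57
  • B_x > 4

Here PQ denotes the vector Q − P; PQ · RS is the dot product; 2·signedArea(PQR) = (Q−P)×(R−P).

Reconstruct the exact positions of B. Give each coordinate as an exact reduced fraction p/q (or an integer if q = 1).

B = (5, -1)

1. B_x = 5  [2·signedArea(BAC) = -57 ∩ BD · AC = -50]
2. B_y = -1  [2·signedArea(BAC) = -57 ∩ BD · AC = -50]
   → B = (5, -1)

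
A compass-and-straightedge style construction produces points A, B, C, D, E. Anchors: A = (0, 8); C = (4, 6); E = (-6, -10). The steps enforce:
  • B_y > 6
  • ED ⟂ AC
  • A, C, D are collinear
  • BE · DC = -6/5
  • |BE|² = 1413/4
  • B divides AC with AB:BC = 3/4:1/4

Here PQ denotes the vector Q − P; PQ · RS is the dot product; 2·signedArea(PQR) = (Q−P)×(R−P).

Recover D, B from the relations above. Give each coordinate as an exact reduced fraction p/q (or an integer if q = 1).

B = (3, 13/2)
D = (12/5, 34/5)

1. D_x = 12/5  [A, C, D are collinear ∩ ED ⟂ AC]
2. D_y = 34/5  [A, C, D are collinear ∩ ED ⟂ AC]
   → D = (12/5, 34/5)
3. B_x = 3  [B divides AC with AB:BC = 3/4:1/4]
4. B_y = 13/2  [B divides AC with AB:BC = 3/4:1/4]
   → B = (3, 13/2)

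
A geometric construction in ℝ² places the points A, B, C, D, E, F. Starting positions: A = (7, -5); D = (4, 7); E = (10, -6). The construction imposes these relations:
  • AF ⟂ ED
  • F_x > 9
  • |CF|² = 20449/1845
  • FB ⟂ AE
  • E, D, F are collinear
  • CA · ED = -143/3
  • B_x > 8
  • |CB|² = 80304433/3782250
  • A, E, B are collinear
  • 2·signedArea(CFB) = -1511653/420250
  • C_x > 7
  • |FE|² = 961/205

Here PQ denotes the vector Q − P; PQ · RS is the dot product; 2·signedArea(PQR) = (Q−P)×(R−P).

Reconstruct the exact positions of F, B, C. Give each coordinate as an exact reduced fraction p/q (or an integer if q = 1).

1. F_x = 1864/205  [E, D, F are collinear ∩ AF ⟂ ED]
2. F_y = -827/205  [E, D, F are collinear ∩ AF ⟂ ED]
   → F = (1864/205, -827/205)
3. B_x = 17617/2050  [A, E, B are collinear ∩ FB ⟂ AE]
4. B_y = -11339/2050  [A, E, B are collinear ∩ FB ⟂ AE]
   → B = (17617/2050, -11339/2050)
5. C_x = 1578/205  [2·signedArea(CFB) = -1511653/420250 ∩ CA · ED = -143/3]
6. C_y = -622/615  [2·signedArea(CFB) = -1511653/420250 ∩ CA · ED = -143/3]
   → C = (1578/205, -622/615)

B = (17617/2050, -11339/2050)
C = (1578/205, -622/615)
F = (1864/205, -827/205)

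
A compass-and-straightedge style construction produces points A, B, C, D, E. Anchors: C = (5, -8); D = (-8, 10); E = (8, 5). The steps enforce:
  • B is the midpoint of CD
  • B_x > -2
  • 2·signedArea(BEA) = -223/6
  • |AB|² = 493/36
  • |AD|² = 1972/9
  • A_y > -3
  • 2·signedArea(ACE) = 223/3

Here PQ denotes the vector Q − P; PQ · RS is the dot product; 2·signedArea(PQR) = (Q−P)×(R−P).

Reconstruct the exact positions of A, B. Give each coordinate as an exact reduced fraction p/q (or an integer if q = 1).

A = (2/3, -2)
B = (-3/2, 1)

1. B_x = -3/2  [B is the midpoint of CD]
2. B_y = 1  [B is the midpoint of CD]
   → B = (-3/2, 1)
3. A_x = 2/3  [2·signedArea(ACE) = 223/3 ∩ 2·signedArea(BEA) = -223/6]
4. A_y = -2  [2·signedArea(ACE) = 223/3 ∩ 2·signedArea(BEA) = -223/6]
   → A = (2/3, -2)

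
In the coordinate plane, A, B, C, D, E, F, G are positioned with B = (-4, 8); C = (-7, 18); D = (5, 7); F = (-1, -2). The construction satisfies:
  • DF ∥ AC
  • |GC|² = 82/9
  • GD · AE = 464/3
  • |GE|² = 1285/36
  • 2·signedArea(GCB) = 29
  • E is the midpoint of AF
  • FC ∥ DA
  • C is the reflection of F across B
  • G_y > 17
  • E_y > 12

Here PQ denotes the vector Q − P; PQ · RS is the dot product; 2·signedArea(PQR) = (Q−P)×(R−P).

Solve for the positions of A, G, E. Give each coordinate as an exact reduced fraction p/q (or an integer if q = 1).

A = (-1, 27)
E = (-1, 25/2)
G = (-4, 53/3)

1. A_x = -1  [DF ∥ AC ∩ FC ∥ DA]
2. A_y = 27  [DF ∥ AC ∩ FC ∥ DA]
   → A = (-1, 27)
3. E_x = -1  [E is the midpoint of AF]
4. E_y = 25/2  [E is the midpoint of AF]
   → E = (-1, 25/2)
5. G_x = -4  [GD · AE = 464/3 ∩ 2·signedArea(GCB) = 29]
6. G_y = 53/3  [GD · AE = 464/3 ∩ 2·signedArea(GCB) = 29]
   → G = (-4, 53/3)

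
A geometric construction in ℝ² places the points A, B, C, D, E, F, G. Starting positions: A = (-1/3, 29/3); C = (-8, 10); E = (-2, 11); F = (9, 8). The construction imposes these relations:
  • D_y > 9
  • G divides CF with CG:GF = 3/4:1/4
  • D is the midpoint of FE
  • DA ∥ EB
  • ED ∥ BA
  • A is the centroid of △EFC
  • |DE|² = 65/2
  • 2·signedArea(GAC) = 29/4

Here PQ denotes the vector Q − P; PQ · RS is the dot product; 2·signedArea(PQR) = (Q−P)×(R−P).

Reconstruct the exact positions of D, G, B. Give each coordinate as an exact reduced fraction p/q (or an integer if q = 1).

1. D_x = 7/2  [D is the midpoint of FE]
2. D_y = 19/2  [D is the midpoint of FE]
   → D = (7/2, 19/2)
3. G_x = 19/4  [G divides CF with CG:GF = 3/4:1/4]
4. G_y = 17/2  [G divides CF with CG:GF = 3/4:1/4]
   → G = (19/4, 17/2)
5. B_x = -35/6  [ED ∥ BA ∩ DA ∥ EB]
6. B_y = 67/6  [ED ∥ BA ∩ DA ∥ EB]
   → B = (-35/6, 67/6)

B = (-35/6, 67/6)
D = (7/2, 19/2)
G = (19/4, 17/2)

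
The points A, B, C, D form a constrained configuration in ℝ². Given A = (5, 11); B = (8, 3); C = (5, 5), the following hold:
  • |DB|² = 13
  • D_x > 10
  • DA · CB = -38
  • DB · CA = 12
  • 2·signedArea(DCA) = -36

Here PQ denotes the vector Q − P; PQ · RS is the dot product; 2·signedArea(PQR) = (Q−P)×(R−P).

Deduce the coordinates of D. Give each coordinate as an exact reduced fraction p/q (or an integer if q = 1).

D = (11, 1)

1. D_x = 11  [2·signedArea(DCA) = -36 ∩ DB · CA = 12]
2. D_y = 1  [2·signedArea(DCA) = -36 ∩ DB · CA = 12]
   → D = (11, 1)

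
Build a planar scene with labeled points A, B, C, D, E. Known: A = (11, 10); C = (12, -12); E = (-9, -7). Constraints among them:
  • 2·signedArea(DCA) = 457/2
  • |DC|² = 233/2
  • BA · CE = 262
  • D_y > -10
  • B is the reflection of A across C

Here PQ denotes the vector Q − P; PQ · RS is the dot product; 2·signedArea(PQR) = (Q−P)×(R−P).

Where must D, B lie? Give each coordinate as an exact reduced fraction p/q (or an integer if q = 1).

1. D_x = 3/2  [line -22·x + -1·y + 47/2 = 0 ∩ |DC|² = 233/2]
2. D_y = -19/2  [line -22·x + -1·y + 47/2 = 0 ∩ |DC|² = 233/2]
   → D = (3/2, -19/2)
3. B_x = 13  [B is the reflection of A across C]
4. B_y = -34  [B is the reflection of A across C]
   → B = (13, -34)

B = (13, -34)
D = (3/2, -19/2)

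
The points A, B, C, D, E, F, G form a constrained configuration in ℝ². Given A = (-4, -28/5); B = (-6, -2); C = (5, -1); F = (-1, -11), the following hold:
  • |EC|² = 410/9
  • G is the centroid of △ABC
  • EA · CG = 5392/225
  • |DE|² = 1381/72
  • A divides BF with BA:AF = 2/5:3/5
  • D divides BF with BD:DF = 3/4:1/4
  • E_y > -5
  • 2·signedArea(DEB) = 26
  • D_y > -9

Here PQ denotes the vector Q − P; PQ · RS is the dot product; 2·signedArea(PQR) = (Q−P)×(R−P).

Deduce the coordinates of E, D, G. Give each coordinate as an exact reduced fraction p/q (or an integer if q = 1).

1. D_x = -9/4  [D divides BF with BD:DF = 3/4:1/4]
2. D_y = -35/4  [D divides BF with BD:DF = 3/4:1/4]
   → D = (-9/4, -35/4)
3. G_x = -5/3  [G is the centroid of △ABC]
4. G_y = -43/15  [G is the centroid of △ABC]
   → G = (-5/3, -43/15)
5. E_x = -2/3  [EA · CG = 5392/225 ∩ 2·signedArea(DEB) = 26]
6. E_y = -14/3  [EA · CG = 5392/225 ∩ 2·signedArea(DEB) = 26]
   → E = (-2/3, -14/3)

D = (-9/4, -35/4)
E = (-2/3, -14/3)
G = (-5/3, -43/15)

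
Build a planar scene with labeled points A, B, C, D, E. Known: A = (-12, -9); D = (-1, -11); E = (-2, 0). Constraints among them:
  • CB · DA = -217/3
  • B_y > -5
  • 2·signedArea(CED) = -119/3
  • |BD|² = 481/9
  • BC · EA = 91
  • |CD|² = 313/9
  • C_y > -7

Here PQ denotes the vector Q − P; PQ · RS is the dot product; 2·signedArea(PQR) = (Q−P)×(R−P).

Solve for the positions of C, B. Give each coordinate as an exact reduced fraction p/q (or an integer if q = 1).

B = (2, -13/3)
C = (-5, -20/3)

1. C_x = -5  [line 11·x + 1·y + 185/3 = 0 ∩ |CD|² = 313/9]
2. C_y = -20/3  [line 11·x + 1·y + 185/3 = 0 ∩ |CD|² = 313/9]
   → C = (-5, -20/3)
3. B_x = 2  [CB · DA = -217/3 ∩ BC · EA = 91]
4. B_y = -13/3  [CB · DA = -217/3 ∩ BC · EA = 91]
   → B = (2, -13/3)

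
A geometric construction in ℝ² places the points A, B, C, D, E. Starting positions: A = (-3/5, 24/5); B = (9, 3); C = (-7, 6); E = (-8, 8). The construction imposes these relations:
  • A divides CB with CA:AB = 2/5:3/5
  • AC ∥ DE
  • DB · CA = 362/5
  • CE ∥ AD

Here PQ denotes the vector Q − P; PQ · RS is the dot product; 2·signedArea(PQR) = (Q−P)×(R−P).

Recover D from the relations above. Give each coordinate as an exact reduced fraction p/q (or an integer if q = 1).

1. D_x = -8/5  [AC ∥ DE ∩ CE ∥ AD]
2. D_y = 34/5  [AC ∥ DE ∩ CE ∥ AD]
   → D = (-8/5, 34/5)

D = (-8/5, 34/5)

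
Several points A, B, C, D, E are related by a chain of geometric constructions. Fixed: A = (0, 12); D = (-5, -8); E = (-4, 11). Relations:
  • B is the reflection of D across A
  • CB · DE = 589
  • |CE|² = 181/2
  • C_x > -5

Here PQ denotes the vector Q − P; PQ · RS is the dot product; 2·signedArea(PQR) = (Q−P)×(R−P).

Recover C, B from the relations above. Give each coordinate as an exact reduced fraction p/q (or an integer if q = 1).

B = (5, 32)
C = (-9/2, 3/2)

1. B_x = 5  [B is the reflection of D across A]
2. B_y = 32  [B is the reflection of D across A]
   → B = (5, 32)
3. C_x = -9/2  [line -1·x + -19·y + 24 = 0 ∩ |CE|² = 181/2]
4. C_y = 3/2  [line -1·x + -19·y + 24 = 0 ∩ |CE|² = 181/2]
   → C = (-9/2, 3/2)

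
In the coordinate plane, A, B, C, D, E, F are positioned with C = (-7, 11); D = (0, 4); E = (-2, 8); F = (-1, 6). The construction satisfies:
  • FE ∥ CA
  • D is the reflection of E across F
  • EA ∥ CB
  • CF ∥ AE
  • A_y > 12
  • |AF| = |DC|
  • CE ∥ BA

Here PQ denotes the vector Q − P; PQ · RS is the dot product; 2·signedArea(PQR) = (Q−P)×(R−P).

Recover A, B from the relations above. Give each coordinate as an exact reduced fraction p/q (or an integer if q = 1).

1. A_x = -8  [CF ∥ AE ∩ FE ∥ CA]
2. A_y = 13  [CF ∥ AE ∩ FE ∥ CA]
   → A = (-8, 13)
3. B_x = -13  [CE ∥ BA ∩ EA ∥ CB]
4. B_y = 16  [CE ∥ BA ∩ EA ∥ CB]
   → B = (-13, 16)

A = (-8, 13)
B = (-13, 16)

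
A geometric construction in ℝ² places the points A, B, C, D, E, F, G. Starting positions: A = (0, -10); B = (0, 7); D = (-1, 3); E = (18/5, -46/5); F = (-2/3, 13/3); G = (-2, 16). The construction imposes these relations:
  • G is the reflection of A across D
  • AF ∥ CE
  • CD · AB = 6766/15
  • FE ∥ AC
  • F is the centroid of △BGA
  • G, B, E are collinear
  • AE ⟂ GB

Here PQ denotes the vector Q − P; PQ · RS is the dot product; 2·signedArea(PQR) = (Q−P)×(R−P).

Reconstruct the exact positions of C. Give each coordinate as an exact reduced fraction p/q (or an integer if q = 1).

C = (64/15, -353/15)

1. C_x = 64/15  [AF ∥ CE ∩ FE ∥ AC]
2. C_y = -353/15  [AF ∥ CE ∩ FE ∥ AC]
   → C = (64/15, -353/15)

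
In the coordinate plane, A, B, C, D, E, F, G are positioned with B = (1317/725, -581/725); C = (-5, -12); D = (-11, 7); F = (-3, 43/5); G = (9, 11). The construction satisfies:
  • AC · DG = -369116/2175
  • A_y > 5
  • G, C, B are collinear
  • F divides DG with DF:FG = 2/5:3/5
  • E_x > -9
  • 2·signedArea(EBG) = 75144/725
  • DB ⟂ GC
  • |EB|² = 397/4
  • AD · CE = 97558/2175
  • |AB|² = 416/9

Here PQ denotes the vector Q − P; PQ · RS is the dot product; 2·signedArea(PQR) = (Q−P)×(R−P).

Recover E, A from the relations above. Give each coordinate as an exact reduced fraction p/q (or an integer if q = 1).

1. A_x = -133/2175  [line -20·x + -4·y + 47216/2175 = 0 ∩ |AB|² = 416/9]
2. A_y = 12469/2175  [line -20·x + -4·y + 47216/2175 = 0 ∩ |AB|² = 416/9]
   → A = (-133/2175, 12469/2175)
3. E_x = -8  [2·signedArea(EBG) = 75144/725 ∩ AD · CE = 97558/2175]
4. E_y = -5/2  [2·signedArea(EBG) = 75144/725 ∩ AD · CE = 97558/2175]
   → E = (-8, -5/2)

A = (-133/2175, 12469/2175)
E = (-8, -5/2)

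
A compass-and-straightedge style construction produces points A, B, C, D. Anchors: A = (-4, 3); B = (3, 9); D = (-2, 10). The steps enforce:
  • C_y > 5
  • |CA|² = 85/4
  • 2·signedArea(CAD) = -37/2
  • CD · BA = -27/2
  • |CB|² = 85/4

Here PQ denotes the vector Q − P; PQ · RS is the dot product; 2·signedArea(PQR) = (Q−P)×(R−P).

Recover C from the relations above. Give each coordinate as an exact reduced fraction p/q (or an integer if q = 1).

C = (-1/2, 6)

1. C_x = -1/2  [2·signedArea(CAD) = -37/2 ∩ CD · BA = -27/2]
2. C_y = 6  [2·signedArea(CAD) = -37/2 ∩ CD · BA = -27/2]
   → C = (-1/2, 6)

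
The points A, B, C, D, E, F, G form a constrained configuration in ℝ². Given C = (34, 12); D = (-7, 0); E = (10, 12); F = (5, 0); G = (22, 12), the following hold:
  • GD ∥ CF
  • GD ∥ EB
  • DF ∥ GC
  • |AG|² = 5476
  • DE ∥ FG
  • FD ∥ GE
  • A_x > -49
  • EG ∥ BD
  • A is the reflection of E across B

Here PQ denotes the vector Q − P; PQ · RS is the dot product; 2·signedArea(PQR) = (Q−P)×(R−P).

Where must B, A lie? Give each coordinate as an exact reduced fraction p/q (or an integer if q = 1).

1. B_x = -19  [EG ∥ BD ∩ GD ∥ EB]
2. B_y = 0  [EG ∥ BD ∩ GD ∥ EB]
   → B = (-19, 0)
3. A_x = -48  [A is the reflection of E across B]
4. A_y = -12  [A is the reflection of E across B]
   → A = (-48, -12)

A = (-48, -12)
B = (-19, 0)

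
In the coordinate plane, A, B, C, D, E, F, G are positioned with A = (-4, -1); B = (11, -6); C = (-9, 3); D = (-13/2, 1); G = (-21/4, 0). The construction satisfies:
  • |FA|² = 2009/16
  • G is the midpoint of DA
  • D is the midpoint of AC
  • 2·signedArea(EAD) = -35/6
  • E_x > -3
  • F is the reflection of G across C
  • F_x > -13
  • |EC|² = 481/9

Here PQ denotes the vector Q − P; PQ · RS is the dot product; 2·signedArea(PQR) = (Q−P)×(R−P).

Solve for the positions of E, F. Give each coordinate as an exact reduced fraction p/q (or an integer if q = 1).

E = (-7/3, 0)
F = (-51/4, 6)

1. E_x = -7/3  [line -2·x + -5/2·y + -14/3 = 0 ∩ |EC|² = 481/9]
2. E_y = 0  [line -2·x + -5/2·y + -14/3 = 0 ∩ |EC|² = 481/9]
   → E = (-7/3, 0)
3. F_x = -51/4  [F is the reflection of G across C]
4. F_y = 6  [F is the reflection of G across C]
   → F = (-51/4, 6)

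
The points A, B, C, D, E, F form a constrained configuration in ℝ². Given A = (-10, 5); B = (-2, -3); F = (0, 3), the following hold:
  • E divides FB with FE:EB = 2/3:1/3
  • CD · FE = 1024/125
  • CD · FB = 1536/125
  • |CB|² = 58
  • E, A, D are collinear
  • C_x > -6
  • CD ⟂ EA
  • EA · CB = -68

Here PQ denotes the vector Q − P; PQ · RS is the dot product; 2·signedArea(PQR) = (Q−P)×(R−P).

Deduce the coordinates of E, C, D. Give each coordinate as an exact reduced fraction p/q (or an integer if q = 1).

C = (-5, 4)
D = (-769/125, 292/125)
E = (-4/3, -1)

1. E_x = -4/3  [E divides FB with FE:EB = 2/3:1/3]
2. E_y = -1  [E divides FB with FE:EB = 2/3:1/3]
   → E = (-4/3, -1)
3. C_x = -5  [line 26/3·x + -6·y + 202/3 = 0 ∩ |CB|² = 58]
4. C_y = 4  [line 26/3·x + -6·y + 202/3 = 0 ∩ |CB|² = 58]
   → C = (-5, 4)
5. D_x = -769/125  [CD · FB = 1536/125 ∩ E, A, D are collinear]
6. D_y = 292/125  [CD · FB = 1536/125 ∩ E, A, D are collinear]
   → D = (-769/125, 292/125)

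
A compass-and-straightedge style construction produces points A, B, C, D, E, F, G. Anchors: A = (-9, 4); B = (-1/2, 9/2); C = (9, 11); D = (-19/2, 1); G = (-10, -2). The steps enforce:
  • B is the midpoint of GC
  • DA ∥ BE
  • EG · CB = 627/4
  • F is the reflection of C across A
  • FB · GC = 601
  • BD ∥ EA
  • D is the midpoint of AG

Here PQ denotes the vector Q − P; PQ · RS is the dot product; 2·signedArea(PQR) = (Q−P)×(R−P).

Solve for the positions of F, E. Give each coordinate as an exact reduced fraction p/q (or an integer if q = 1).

1. F_x = -27  [F is the reflection of C across A]
2. F_y = -3  [F is the reflection of C across A]
   → F = (-27, -3)
3. E_x = 0  [BD ∥ EA ∩ DA ∥ BE]
4. E_y = 15/2  [BD ∥ EA ∩ DA ∥ BE]
   → E = (0, 15/2)

E = (0, 15/2)
F = (-27, -3)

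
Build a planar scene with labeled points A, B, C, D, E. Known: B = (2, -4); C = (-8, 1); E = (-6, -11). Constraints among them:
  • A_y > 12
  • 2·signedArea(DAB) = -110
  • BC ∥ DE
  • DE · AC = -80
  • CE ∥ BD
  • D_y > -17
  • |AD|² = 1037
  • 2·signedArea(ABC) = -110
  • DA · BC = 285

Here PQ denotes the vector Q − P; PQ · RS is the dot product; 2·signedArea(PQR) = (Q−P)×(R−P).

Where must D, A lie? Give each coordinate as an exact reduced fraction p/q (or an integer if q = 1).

A = (-10, 13)
D = (4, -16)

1. D_x = 4  [BC ∥ DE ∩ CE ∥ BD]
2. D_y = -16  [BC ∥ DE ∩ CE ∥ BD]
   → D = (4, -16)
3. A_x = -10  [2·signedArea(ABC) = -110 ∩ DE · AC = -80]
4. A_y = 13  [2·signedArea(ABC) = -110 ∩ DE · AC = -80]
   → A = (-10, 13)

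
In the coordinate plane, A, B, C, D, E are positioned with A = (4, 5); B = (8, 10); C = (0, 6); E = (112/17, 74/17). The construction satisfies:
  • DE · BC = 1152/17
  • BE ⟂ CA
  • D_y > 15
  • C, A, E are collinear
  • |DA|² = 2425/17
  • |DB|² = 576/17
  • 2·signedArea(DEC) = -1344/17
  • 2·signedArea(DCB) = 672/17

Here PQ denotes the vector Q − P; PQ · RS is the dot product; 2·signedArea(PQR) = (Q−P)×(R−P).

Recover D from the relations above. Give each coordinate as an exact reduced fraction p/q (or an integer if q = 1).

1. D_x = 160/17  [2·signedArea(DCB) = 672/17 ∩ DE · BC = 1152/17]
2. D_y = 266/17  [2·signedArea(DCB) = 672/17 ∩ DE · BC = 1152/17]
   → D = (160/17, 266/17)

D = (160/17, 266/17)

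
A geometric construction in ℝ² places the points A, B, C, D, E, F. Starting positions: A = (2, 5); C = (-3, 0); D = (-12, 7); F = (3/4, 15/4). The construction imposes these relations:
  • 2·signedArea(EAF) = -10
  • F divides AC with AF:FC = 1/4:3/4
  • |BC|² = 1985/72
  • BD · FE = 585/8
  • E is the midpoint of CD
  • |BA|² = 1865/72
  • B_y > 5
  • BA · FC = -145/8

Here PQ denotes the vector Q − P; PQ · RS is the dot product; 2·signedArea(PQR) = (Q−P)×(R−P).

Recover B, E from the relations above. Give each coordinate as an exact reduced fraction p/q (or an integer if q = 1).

B = (-37/12, 21/4)
E = (-15/2, 7/2)

1. B_x = -37/12  [line 15/4·x + 15/4·y + -65/8 = 0 ∩ |BA|² = 1865/72]
2. B_y = 21/4  [line 15/4·x + 15/4·y + -65/8 = 0 ∩ |BA|² = 1865/72]
   → B = (-37/12, 21/4)
3. E_x = -15/2  [BD · FE = 585/8 ∩ E is the midpoint of CD]
4. E_y = 7/2  [BD · FE = 585/8 ∩ E is the midpoint of CD]
   → E = (-15/2, 7/2)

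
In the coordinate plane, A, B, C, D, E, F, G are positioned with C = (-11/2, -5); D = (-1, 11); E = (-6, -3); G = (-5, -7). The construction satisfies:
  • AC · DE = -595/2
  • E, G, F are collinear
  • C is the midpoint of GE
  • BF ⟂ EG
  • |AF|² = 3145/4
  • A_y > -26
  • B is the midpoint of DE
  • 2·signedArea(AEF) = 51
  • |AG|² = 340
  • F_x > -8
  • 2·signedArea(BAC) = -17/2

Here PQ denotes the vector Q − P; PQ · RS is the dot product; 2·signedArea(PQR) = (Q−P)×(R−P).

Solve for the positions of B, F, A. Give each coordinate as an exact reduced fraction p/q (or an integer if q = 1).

A = (-9, -25)
B = (-7/2, 4)
F = (-15/2, 3)

1. B_x = -7/2  [B is the midpoint of DE]
2. B_y = 4  [B is the midpoint of DE]
   → B = (-7/2, 4)
3. F_x = -15/2  [E, G, F are collinear ∩ BF ⟂ EG]
4. F_y = 3  [E, G, F are collinear ∩ BF ⟂ EG]
   → F = (-15/2, 3)
5. A_x = -9  [2·signedArea(AEF) = 51 ∩ 2·signedArea(BAC) = -17/2]
6. A_y = -25  [2·signedArea(AEF) = 51 ∩ 2·signedArea(BAC) = -17/2]
   → A = (-9, -25)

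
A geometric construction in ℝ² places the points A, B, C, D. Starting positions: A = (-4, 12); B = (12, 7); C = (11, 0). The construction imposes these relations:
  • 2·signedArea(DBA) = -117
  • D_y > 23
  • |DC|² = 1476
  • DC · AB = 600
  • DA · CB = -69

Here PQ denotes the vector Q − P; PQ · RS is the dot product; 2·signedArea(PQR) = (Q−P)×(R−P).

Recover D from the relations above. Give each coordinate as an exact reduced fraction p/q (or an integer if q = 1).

D = (-19, 24)

1. D_x = -19  [2·signedArea(DBA) = -117 ∩ DC · AB = 600]
2. D_y = 24  [2·signedArea(DBA) = -117 ∩ DC · AB = 600]
   → D = (-19, 24)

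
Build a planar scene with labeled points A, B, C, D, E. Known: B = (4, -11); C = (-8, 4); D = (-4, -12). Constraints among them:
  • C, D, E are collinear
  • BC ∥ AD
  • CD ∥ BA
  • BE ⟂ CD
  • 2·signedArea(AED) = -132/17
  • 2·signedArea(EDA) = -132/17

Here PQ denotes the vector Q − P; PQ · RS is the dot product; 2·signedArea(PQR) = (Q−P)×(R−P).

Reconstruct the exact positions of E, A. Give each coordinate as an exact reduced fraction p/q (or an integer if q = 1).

1. E_x = -64/17  [C, D, E are collinear ∩ BE ⟂ CD]
2. E_y = -220/17  [C, D, E are collinear ∩ BE ⟂ CD]
   → E = (-64/17, -220/17)
3. A_x = 8  [BC ∥ AD ∩ CD ∥ BA]
4. A_y = -27  [BC ∥ AD ∩ CD ∥ BA]
   → A = (8, -27)

A = (8, -27)
E = (-64/17, -220/17)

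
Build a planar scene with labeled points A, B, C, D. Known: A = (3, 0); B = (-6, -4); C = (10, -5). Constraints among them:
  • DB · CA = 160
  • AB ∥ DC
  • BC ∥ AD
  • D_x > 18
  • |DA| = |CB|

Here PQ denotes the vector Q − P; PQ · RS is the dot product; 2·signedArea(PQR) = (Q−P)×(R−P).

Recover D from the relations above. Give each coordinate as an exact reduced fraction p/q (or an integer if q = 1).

1. D_x = 19  [AB ∥ DC ∩ BC ∥ AD]
2. D_y = -1  [AB ∥ DC ∩ BC ∥ AD]
   → D = (19, -1)

D = (19, -1)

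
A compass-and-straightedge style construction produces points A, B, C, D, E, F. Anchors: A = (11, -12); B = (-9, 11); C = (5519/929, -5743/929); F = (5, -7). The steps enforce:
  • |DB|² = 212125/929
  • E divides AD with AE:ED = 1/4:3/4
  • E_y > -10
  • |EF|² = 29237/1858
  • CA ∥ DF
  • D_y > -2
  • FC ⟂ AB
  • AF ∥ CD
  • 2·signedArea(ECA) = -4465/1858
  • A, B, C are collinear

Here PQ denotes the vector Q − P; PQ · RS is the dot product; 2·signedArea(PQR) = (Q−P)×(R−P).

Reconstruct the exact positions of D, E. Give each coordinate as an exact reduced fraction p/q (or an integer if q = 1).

D = (-55/929, -1098/929)
E = (15301/1858, -17271/1858)

1. D_x = -55/929  [CA ∥ DF ∩ AF ∥ CD]
2. D_y = -1098/929  [CA ∥ DF ∩ AF ∥ CD]
   → D = (-55/929, -1098/929)
3. E_x = 15301/1858  [E divides AD with AE:ED = 1/4:3/4]
4. E_y = -17271/1858  [E divides AD with AE:ED = 1/4:3/4]
   → E = (15301/1858, -17271/1858)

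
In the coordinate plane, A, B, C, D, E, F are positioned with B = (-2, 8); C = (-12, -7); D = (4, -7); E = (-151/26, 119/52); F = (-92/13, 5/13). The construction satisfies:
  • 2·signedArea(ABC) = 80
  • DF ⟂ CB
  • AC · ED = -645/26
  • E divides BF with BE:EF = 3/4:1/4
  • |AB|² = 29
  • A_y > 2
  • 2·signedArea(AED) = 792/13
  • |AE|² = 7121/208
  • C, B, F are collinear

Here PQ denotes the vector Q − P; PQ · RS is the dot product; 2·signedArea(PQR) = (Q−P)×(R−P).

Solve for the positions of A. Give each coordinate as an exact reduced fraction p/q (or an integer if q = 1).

1. A_x = 0  [2·signedArea(AED) = 792/13 ∩ AC · ED = -645/26]
2. A_y = 3  [2·signedArea(AED) = 792/13 ∩ AC · ED = -645/26]
   → A = (0, 3)

A = (0, 3)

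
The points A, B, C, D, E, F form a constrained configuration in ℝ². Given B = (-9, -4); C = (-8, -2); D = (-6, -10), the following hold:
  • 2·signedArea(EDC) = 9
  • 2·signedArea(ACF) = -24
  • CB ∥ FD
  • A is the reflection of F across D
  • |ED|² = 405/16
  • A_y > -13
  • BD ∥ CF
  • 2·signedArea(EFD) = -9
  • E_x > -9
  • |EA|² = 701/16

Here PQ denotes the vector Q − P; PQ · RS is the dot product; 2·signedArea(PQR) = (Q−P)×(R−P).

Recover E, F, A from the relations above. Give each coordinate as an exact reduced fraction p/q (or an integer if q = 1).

A = (-7, -12)
E = (-33/4, -11/2)
F = (-5, -8)

1. F_x = -5  [CB ∥ FD ∩ BD ∥ CF]
2. F_y = -8  [CB ∥ FD ∩ BD ∥ CF]
   → F = (-5, -8)
3. A_x = -7  [A is the reflection of F across D]
4. A_y = -12  [A is the reflection of F across D]
   → A = (-7, -12)
5. E_x = -33/4  [2·signedArea(EDC) = 9 ∩ 2·signedArea(EFD) = -9]
6. E_y = -11/2  [2·signedArea(EDC) = 9 ∩ 2·signedArea(EFD) = -9]
   → E = (-33/4, -11/2)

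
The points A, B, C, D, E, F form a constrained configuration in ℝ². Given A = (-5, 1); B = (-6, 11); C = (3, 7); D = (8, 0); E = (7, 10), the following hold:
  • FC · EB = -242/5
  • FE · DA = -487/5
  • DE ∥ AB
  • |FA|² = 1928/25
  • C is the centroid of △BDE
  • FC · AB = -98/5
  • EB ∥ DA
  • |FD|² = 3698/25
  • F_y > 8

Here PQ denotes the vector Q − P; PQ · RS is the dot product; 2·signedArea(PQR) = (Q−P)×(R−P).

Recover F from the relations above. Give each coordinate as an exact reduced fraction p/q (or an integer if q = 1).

F = (-3/5, 43/5)

1. F_x = -3/5  [FE · DA = -487/5 ∩ FC · AB = -98/5]
2. F_y = 43/5  [FE · DA = -487/5 ∩ FC · AB = -98/5]
   → F = (-3/5, 43/5)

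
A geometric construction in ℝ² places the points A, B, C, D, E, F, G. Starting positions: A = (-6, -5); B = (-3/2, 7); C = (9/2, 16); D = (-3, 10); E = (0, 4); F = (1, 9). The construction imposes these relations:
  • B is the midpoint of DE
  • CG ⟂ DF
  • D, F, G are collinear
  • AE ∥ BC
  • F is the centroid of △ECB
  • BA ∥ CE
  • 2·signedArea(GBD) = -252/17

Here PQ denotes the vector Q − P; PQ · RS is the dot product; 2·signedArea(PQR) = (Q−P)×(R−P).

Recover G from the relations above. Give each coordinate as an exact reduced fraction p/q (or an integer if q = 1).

G = (45/17, 146/17)

1. G_x = 45/17  [D, F, G are collinear ∩ CG ⟂ DF]
2. G_y = 146/17  [D, F, G are collinear ∩ CG ⟂ DF]
   → G = (45/17, 146/17)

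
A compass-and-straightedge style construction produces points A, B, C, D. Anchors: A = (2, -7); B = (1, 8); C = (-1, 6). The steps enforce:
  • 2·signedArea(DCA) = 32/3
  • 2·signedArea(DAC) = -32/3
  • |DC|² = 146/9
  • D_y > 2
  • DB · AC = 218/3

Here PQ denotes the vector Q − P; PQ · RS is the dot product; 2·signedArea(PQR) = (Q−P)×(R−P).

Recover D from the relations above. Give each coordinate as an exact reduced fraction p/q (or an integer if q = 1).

D = (2/3, 7/3)

1. D_x = 2/3  [2·signedArea(DAC) = -32/3 ∩ DB · AC = 218/3]
2. D_y = 7/3  [2·signedArea(DAC) = -32/3 ∩ DB · AC = 218/3]
   → D = (2/3, 7/3)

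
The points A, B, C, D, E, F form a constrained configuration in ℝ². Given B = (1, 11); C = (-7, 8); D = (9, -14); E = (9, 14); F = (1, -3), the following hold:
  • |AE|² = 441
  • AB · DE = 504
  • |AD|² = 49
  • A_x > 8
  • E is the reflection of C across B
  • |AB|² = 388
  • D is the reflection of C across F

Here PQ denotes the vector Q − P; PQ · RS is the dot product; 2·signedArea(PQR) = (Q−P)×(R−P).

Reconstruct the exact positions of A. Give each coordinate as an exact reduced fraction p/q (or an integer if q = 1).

1. A_y = -7  [AB · DE = 504]
2. A_x = 9  [|AD|² = 49]
   → A = (9, -7)

A = (9, -7)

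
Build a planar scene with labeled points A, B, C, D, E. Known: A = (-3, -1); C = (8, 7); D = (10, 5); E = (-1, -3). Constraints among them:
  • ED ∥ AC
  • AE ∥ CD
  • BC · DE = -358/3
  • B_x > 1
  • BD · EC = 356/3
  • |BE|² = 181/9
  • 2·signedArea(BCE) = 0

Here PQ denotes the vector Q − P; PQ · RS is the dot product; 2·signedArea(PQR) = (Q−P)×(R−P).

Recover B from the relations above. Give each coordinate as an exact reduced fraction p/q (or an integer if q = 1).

1. B_x = 2  [2·signedArea(BCE) = 0 ∩ BC · DE = -358/3]
2. B_y = 1/3  [2·signedArea(BCE) = 0 ∩ BC · DE = -358/3]
   → B = (2, 1/3)

B = (2, 1/3)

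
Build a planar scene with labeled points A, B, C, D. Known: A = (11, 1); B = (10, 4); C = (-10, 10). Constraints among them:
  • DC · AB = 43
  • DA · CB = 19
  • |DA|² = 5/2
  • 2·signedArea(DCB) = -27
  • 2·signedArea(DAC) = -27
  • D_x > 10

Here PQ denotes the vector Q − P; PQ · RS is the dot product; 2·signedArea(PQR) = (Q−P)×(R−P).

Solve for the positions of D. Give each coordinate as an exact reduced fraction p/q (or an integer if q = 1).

1. D_x = 21/2  [2·signedArea(DCB) = -27 ∩ 2·signedArea(DAC) = -27]
2. D_y = 5/2  [2·signedArea(DCB) = -27 ∩ 2·signedArea(DAC) = -27]
   → D = (21/2, 5/2)

D = (21/2, 5/2)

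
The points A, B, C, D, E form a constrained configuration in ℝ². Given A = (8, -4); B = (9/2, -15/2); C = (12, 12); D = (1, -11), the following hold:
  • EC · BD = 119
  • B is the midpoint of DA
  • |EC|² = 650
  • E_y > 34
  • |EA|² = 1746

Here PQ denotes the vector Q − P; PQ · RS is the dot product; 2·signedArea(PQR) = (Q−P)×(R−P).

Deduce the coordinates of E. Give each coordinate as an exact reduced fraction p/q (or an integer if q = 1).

E = (23, 35)

1. E_x = 23  [line 7/2·x + 7/2·y + -203 = 0 ∩ |EA|² = 1746]
2. E_y = 35  [line 7/2·x + 7/2·y + -203 = 0 ∩ |EA|² = 1746]
   → E = (23, 35)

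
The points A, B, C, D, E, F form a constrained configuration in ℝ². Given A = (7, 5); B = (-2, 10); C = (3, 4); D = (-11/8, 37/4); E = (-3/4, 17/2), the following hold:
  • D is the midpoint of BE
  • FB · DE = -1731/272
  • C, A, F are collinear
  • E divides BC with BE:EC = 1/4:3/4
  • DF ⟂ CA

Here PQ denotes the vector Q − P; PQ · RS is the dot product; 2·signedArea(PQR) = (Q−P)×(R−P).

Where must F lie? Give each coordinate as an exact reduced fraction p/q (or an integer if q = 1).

1. F_x = 2/17  [C, A, F are collinear ∩ DF ⟂ CA]
2. F_y = 223/68  [C, A, F are collinear ∩ DF ⟂ CA]
   → F = (2/17, 223/68)

F = (2/17, 223/68)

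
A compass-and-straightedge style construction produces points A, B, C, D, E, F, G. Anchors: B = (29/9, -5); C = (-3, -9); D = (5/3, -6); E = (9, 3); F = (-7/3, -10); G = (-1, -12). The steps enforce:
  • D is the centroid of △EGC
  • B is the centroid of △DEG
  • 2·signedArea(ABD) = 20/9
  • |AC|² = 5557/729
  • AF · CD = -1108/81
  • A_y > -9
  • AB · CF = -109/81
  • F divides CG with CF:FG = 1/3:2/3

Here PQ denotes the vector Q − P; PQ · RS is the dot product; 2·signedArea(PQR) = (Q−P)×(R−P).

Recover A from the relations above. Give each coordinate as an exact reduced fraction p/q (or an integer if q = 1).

1. A_x = -7/27  [2·signedArea(ABD) = 20/9 ∩ AB · CF = -109/81]
2. A_y = -26/3  [2·signedArea(ABD) = 20/9 ∩ AB · CF = -109/81]
   → A = (-7/27, -26/3)

A = (-7/27, -26/3)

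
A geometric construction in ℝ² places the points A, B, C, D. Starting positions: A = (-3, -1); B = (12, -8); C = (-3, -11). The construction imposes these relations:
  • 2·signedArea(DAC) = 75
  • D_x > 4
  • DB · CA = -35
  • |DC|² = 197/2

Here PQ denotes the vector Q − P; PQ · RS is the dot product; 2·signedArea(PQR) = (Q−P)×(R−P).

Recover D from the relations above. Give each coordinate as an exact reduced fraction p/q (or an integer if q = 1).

1. D_x = 9/2  [2·signedArea(DAC) = 75 ∩ DB · CA = -35]
2. D_y = -9/2  [2·signedArea(DAC) = 75 ∩ DB · CA = -35]
   → D = (9/2, -9/2)

D = (9/2, -9/2)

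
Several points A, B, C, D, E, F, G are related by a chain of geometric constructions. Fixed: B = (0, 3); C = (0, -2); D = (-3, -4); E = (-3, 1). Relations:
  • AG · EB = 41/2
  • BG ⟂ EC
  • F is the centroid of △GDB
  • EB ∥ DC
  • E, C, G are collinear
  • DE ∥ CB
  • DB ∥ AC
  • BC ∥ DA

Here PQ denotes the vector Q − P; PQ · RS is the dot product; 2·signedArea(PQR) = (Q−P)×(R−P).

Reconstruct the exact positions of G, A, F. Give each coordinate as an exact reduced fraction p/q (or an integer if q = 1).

1. G_x = -5/2  [E, C, G are collinear ∩ BG ⟂ EC]
2. G_y = 1/2  [E, C, G are collinear ∩ BG ⟂ EC]
   → G = (-5/2, 1/2)
3. A_x = -3  [DB ∥ AC ∩ BC ∥ DA]
4. A_y = -9  [DB ∥ AC ∩ BC ∥ DA]
   → A = (-3, -9)
5. F_x = -11/6  [F is the centroid of △GDB]
6. F_y = -1/6  [F is the centroid of △GDB]
   → F = (-11/6, -1/6)

A = (-3, -9)
F = (-11/6, -1/6)
G = (-5/2, 1/2)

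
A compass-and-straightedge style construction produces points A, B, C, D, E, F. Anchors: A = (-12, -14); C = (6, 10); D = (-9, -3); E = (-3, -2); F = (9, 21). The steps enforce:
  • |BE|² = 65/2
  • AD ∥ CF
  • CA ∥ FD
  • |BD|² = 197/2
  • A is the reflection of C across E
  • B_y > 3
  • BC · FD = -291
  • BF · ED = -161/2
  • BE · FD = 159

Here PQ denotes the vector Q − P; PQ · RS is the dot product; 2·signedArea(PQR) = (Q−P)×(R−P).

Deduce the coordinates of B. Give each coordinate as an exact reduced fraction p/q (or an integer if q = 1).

B = (-3/2, 7/2)

1. B_x = -3/2  [BF · ED = -161/2 ∩ BE · FD = 159]
2. B_y = 7/2  [BF · ED = -161/2 ∩ BE · FD = 159]
   → B = (-3/2, 7/2)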